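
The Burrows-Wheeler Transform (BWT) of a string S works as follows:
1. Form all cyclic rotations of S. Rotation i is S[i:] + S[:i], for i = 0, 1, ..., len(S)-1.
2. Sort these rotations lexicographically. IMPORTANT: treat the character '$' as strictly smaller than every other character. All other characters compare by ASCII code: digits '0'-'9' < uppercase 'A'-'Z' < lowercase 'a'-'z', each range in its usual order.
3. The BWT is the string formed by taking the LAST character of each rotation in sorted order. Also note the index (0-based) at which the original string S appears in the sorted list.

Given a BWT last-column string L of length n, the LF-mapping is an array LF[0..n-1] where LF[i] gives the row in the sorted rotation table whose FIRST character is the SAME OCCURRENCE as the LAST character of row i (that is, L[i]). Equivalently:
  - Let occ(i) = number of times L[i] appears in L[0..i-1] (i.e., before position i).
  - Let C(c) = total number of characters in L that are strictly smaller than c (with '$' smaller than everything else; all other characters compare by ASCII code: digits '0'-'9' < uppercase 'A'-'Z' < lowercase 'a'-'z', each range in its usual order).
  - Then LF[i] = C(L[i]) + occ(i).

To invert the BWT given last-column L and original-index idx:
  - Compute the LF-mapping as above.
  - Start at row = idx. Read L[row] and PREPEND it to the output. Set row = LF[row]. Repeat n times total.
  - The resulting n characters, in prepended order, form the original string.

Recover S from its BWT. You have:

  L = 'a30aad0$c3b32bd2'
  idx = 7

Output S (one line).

LF mapping: 8 5 1 9 10 14 2 0 13 6 11 7 3 12 15 4
Walk LF starting at row 7, prepending L[row]:
  step 1: row=7, L[7]='$', prepend. Next row=LF[7]=0
  step 2: row=0, L[0]='a', prepend. Next row=LF[0]=8
  step 3: row=8, L[8]='c', prepend. Next row=LF[8]=13
  step 4: row=13, L[13]='b', prepend. Next row=LF[13]=12
  step 5: row=12, L[12]='2', prepend. Next row=LF[12]=3
  step 6: row=3, L[3]='a', prepend. Next row=LF[3]=9
  step 7: row=9, L[9]='3', prepend. Next row=LF[9]=6
  step 8: row=6, L[6]='0', prepend. Next row=LF[6]=2
  step 9: row=2, L[2]='0', prepend. Next row=LF[2]=1
  step 10: row=1, L[1]='3', prepend. Next row=LF[1]=5
  step 11: row=5, L[5]='d', prepend. Next row=LF[5]=14
  step 12: row=14, L[14]='d', prepend. Next row=LF[14]=15
  step 13: row=15, L[15]='2', prepend. Next row=LF[15]=4
  step 14: row=4, L[4]='a', prepend. Next row=LF[4]=10
  step 15: row=10, L[10]='b', prepend. Next row=LF[10]=11
  step 16: row=11, L[11]='3', prepend. Next row=LF[11]=7
Reversed output: 3ba2dd3003a2bca$

Answer: 3ba2dd3003a2bca$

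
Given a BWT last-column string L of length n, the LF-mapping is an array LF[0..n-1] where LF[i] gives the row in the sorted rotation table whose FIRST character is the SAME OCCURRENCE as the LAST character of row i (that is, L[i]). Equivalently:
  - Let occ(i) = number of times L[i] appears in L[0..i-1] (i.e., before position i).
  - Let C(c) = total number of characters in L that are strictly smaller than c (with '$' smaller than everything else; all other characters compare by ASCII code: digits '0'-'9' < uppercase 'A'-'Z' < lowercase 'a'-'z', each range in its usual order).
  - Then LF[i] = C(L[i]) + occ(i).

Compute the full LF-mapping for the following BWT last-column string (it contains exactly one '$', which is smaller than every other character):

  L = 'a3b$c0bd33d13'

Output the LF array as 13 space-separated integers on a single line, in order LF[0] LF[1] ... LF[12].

Answer: 7 3 8 0 10 1 9 11 4 5 12 2 6

Derivation:
Char counts: '$':1, '0':1, '1':1, '3':4, 'a':1, 'b':2, 'c':1, 'd':2
C (first-col start): C('$')=0, C('0')=1, C('1')=2, C('3')=3, C('a')=7, C('b')=8, C('c')=10, C('d')=11
L[0]='a': occ=0, LF[0]=C('a')+0=7+0=7
L[1]='3': occ=0, LF[1]=C('3')+0=3+0=3
L[2]='b': occ=0, LF[2]=C('b')+0=8+0=8
L[3]='$': occ=0, LF[3]=C('$')+0=0+0=0
L[4]='c': occ=0, LF[4]=C('c')+0=10+0=10
L[5]='0': occ=0, LF[5]=C('0')+0=1+0=1
L[6]='b': occ=1, LF[6]=C('b')+1=8+1=9
L[7]='d': occ=0, LF[7]=C('d')+0=11+0=11
L[8]='3': occ=1, LF[8]=C('3')+1=3+1=4
L[9]='3': occ=2, LF[9]=C('3')+2=3+2=5
L[10]='d': occ=1, LF[10]=C('d')+1=11+1=12
L[11]='1': occ=0, LF[11]=C('1')+0=2+0=2
L[12]='3': occ=3, LF[12]=C('3')+3=3+3=6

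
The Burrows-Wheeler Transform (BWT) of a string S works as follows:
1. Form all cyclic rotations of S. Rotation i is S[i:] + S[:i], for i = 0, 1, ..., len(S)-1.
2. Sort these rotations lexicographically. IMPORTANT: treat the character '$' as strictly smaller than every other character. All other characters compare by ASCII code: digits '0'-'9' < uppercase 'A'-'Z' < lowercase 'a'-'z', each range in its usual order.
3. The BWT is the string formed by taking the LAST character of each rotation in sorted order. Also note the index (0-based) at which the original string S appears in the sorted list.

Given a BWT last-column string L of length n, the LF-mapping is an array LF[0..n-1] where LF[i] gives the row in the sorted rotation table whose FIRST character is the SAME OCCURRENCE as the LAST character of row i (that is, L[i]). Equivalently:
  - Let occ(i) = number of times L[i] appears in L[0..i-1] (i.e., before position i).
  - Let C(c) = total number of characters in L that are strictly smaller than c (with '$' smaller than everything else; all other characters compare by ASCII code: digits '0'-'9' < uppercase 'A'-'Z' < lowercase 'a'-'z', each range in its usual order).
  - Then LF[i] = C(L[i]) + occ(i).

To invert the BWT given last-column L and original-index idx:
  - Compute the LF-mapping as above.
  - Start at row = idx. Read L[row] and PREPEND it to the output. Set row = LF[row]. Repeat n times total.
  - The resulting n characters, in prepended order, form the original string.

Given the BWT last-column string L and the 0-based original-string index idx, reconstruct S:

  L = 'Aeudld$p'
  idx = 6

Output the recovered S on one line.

Answer: puddleA$

Derivation:
LF mapping: 1 4 7 2 5 3 0 6
Walk LF starting at row 6, prepending L[row]:
  step 1: row=6, L[6]='$', prepend. Next row=LF[6]=0
  step 2: row=0, L[0]='A', prepend. Next row=LF[0]=1
  step 3: row=1, L[1]='e', prepend. Next row=LF[1]=4
  step 4: row=4, L[4]='l', prepend. Next row=LF[4]=5
  step 5: row=5, L[5]='d', prepend. Next row=LF[5]=3
  step 6: row=3, L[3]='d', prepend. Next row=LF[3]=2
  step 7: row=2, L[2]='u', prepend. Next row=LF[2]=7
  step 8: row=7, L[7]='p', prepend. Next row=LF[7]=6
Reversed output: puddleA$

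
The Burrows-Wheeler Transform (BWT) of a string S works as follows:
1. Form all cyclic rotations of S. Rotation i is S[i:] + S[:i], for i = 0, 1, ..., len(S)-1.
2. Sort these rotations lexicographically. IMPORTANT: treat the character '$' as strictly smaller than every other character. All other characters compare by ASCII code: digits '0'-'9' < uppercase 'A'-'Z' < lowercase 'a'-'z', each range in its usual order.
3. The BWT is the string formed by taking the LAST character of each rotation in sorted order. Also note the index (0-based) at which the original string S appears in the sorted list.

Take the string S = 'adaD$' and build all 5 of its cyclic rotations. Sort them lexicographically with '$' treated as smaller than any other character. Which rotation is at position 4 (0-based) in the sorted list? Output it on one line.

Answer: daD$a

Derivation:
All 5 rotations (rotation i = S[i:]+S[:i]):
  rot[0] = adaD$
  rot[1] = daD$a
  rot[2] = aD$ad
  rot[3] = D$ada
  rot[4] = $adaD
Sorted (with $ < everything):
  sorted[0] = $adaD
  sorted[1] = D$ada
  sorted[2] = aD$ad
  sorted[3] = adaD$
  sorted[4] = daD$a
sorted[4] = daD$a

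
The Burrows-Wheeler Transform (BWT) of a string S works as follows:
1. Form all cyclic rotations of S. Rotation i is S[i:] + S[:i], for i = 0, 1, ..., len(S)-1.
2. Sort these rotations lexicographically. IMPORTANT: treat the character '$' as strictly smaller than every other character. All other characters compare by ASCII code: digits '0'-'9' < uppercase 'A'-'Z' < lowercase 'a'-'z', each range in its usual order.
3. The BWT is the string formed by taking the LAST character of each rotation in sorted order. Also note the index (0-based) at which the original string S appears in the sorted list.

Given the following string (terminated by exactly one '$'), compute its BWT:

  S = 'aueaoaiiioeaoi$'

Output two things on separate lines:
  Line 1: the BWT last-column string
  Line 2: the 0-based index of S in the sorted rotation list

All 15 rotations (rotation i = S[i:]+S[:i]):
  rot[0] = aueaoaiiioeaoi$
  rot[1] = ueaoaiiioeaoi$a
  rot[2] = eaoaiiioeaoi$au
  rot[3] = aoaiiioeaoi$aue
  rot[4] = oaiiioeaoi$auea
  rot[5] = aiiioeaoi$aueao
  rot[6] = iiioeaoi$aueaoa
  rot[7] = iioeaoi$aueaoai
  rot[8] = ioeaoi$aueaoaii
  rot[9] = oeaoi$aueaoaiii
  rot[10] = eaoi$aueaoaiiio
  rot[11] = aoi$aueaoaiiioe
  rot[12] = oi$aueaoaiiioea
  rot[13] = i$aueaoaiiioeao
  rot[14] = $aueaoaiiioeaoi
Sorted (with $ < everything):
  sorted[0] = $aueaoaiiioeaoi  (last char: 'i')
  sorted[1] = aiiioeaoi$aueao  (last char: 'o')
  sorted[2] = aoaiiioeaoi$aue  (last char: 'e')
  sorted[3] = aoi$aueaoaiiioe  (last char: 'e')
  sorted[4] = aueaoaiiioeaoi$  (last char: '$')
  sorted[5] = eaoaiiioeaoi$au  (last char: 'u')
  sorted[6] = eaoi$aueaoaiiio  (last char: 'o')
  sorted[7] = i$aueaoaiiioeao  (last char: 'o')
  sorted[8] = iiioeaoi$aueaoa  (last char: 'a')
  sorted[9] = iioeaoi$aueaoai  (last char: 'i')
  sorted[10] = ioeaoi$aueaoaii  (last char: 'i')
  sorted[11] = oaiiioeaoi$auea  (last char: 'a')
  sorted[12] = oeaoi$aueaoaiii  (last char: 'i')
  sorted[13] = oi$aueaoaiiioea  (last char: 'a')
  sorted[14] = ueaoaiiioeaoi$a  (last char: 'a')
Last column: ioee$uooaiiaiaa
Original string S is at sorted index 4

Answer: ioee$uooaiiaiaa
4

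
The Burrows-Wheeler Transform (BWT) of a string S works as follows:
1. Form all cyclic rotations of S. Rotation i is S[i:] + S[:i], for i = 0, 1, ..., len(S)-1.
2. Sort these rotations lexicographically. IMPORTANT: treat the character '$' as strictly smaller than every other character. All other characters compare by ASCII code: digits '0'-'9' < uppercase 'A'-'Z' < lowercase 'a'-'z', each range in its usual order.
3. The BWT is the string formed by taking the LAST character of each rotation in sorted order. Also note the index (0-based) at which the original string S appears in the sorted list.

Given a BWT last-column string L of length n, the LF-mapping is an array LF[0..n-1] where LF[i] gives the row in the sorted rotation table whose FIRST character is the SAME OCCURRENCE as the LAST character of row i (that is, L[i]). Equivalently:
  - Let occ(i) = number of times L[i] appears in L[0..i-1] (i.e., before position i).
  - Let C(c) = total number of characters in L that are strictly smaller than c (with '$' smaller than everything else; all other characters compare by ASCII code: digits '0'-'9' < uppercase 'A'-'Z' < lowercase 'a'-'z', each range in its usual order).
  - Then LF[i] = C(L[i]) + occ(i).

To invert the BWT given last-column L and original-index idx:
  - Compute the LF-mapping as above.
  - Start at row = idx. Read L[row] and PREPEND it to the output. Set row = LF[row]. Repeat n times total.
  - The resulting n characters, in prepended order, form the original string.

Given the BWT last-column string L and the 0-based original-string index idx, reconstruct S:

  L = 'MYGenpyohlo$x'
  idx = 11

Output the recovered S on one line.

LF mapping: 2 3 1 4 7 10 12 8 5 6 9 0 11
Walk LF starting at row 11, prepending L[row]:
  step 1: row=11, L[11]='$', prepend. Next row=LF[11]=0
  step 2: row=0, L[0]='M', prepend. Next row=LF[0]=2
  step 3: row=2, L[2]='G', prepend. Next row=LF[2]=1
  step 4: row=1, L[1]='Y', prepend. Next row=LF[1]=3
  step 5: row=3, L[3]='e', prepend. Next row=LF[3]=4
  step 6: row=4, L[4]='n', prepend. Next row=LF[4]=7
  step 7: row=7, L[7]='o', prepend. Next row=LF[7]=8
  step 8: row=8, L[8]='h', prepend. Next row=LF[8]=5
  step 9: row=5, L[5]='p', prepend. Next row=LF[5]=10
  step 10: row=10, L[10]='o', prepend. Next row=LF[10]=9
  step 11: row=9, L[9]='l', prepend. Next row=LF[9]=6
  step 12: row=6, L[6]='y', prepend. Next row=LF[6]=12
  step 13: row=12, L[12]='x', prepend. Next row=LF[12]=11
Reversed output: xylophoneYGM$

Answer: xylophoneYGM$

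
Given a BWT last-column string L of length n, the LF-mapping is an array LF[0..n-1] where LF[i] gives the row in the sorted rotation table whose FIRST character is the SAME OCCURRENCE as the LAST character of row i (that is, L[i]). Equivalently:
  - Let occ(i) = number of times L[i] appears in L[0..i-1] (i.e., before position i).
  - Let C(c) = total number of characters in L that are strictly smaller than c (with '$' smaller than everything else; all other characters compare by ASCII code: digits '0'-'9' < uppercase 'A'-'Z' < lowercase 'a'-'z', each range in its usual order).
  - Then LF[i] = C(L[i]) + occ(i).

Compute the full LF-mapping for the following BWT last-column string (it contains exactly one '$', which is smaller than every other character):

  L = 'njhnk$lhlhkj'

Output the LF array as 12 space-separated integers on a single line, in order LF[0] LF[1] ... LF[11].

Answer: 10 4 1 11 6 0 8 2 9 3 7 5

Derivation:
Char counts: '$':1, 'h':3, 'j':2, 'k':2, 'l':2, 'n':2
C (first-col start): C('$')=0, C('h')=1, C('j')=4, C('k')=6, C('l')=8, C('n')=10
L[0]='n': occ=0, LF[0]=C('n')+0=10+0=10
L[1]='j': occ=0, LF[1]=C('j')+0=4+0=4
L[2]='h': occ=0, LF[2]=C('h')+0=1+0=1
L[3]='n': occ=1, LF[3]=C('n')+1=10+1=11
L[4]='k': occ=0, LF[4]=C('k')+0=6+0=6
L[5]='$': occ=0, LF[5]=C('$')+0=0+0=0
L[6]='l': occ=0, LF[6]=C('l')+0=8+0=8
L[7]='h': occ=1, LF[7]=C('h')+1=1+1=2
L[8]='l': occ=1, LF[8]=C('l')+1=8+1=9
L[9]='h': occ=2, LF[9]=C('h')+2=1+2=3
L[10]='k': occ=1, LF[10]=C('k')+1=6+1=7
L[11]='j': occ=1, LF[11]=C('j')+1=4+1=5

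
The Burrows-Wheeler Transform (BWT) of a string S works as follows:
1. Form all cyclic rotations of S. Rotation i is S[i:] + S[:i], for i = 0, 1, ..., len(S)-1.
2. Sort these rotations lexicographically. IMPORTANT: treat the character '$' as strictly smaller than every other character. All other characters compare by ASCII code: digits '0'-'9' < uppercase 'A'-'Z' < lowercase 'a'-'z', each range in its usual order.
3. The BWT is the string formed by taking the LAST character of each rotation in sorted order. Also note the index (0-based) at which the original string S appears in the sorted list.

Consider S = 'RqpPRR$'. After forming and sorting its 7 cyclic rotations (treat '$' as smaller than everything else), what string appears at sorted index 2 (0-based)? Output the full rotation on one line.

Answer: R$RqpPR

Derivation:
All 7 rotations (rotation i = S[i:]+S[:i]):
  rot[0] = RqpPRR$
  rot[1] = qpPRR$R
  rot[2] = pPRR$Rq
  rot[3] = PRR$Rqp
  rot[4] = RR$RqpP
  rot[5] = R$RqpPR
  rot[6] = $RqpPRR
Sorted (with $ < everything):
  sorted[0] = $RqpPRR
  sorted[1] = PRR$Rqp
  sorted[2] = R$RqpPR
  sorted[3] = RR$RqpP
  sorted[4] = RqpPRR$
  sorted[5] = pPRR$Rq
  sorted[6] = qpPRR$R
sorted[2] = R$RqpPR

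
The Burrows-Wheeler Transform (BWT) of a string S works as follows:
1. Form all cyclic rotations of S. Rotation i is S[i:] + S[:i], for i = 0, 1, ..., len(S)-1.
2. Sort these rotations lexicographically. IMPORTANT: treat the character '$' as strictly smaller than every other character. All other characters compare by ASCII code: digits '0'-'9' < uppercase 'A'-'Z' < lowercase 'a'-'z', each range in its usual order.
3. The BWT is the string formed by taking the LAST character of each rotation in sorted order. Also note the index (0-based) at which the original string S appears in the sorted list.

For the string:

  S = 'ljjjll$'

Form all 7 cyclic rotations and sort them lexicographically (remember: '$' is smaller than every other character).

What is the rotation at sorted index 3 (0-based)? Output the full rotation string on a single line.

Answer: jll$ljj

Derivation:
All 7 rotations (rotation i = S[i:]+S[:i]):
  rot[0] = ljjjll$
  rot[1] = jjjll$l
  rot[2] = jjll$lj
  rot[3] = jll$ljj
  rot[4] = ll$ljjj
  rot[5] = l$ljjjl
  rot[6] = $ljjjll
Sorted (with $ < everything):
  sorted[0] = $ljjjll
  sorted[1] = jjjll$l
  sorted[2] = jjll$lj
  sorted[3] = jll$ljj
  sorted[4] = l$ljjjl
  sorted[5] = ljjjll$
  sorted[6] = ll$ljjj
sorted[3] = jll$ljj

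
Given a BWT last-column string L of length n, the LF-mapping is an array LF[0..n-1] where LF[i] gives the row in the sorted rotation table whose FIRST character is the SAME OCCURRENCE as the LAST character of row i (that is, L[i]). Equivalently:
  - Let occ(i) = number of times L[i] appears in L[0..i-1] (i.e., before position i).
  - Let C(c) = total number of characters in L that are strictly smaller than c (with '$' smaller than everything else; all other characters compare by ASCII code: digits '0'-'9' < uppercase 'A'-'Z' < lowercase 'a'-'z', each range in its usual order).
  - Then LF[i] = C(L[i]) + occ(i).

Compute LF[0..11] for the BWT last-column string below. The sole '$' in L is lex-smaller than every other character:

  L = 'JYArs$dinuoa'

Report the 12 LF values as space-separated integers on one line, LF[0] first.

Char counts: '$':1, 'A':1, 'J':1, 'Y':1, 'a':1, 'd':1, 'i':1, 'n':1, 'o':1, 'r':1, 's':1, 'u':1
C (first-col start): C('$')=0, C('A')=1, C('J')=2, C('Y')=3, C('a')=4, C('d')=5, C('i')=6, C('n')=7, C('o')=8, C('r')=9, C('s')=10, C('u')=11
L[0]='J': occ=0, LF[0]=C('J')+0=2+0=2
L[1]='Y': occ=0, LF[1]=C('Y')+0=3+0=3
L[2]='A': occ=0, LF[2]=C('A')+0=1+0=1
L[3]='r': occ=0, LF[3]=C('r')+0=9+0=9
L[4]='s': occ=0, LF[4]=C('s')+0=10+0=10
L[5]='$': occ=0, LF[5]=C('$')+0=0+0=0
L[6]='d': occ=0, LF[6]=C('d')+0=5+0=5
L[7]='i': occ=0, LF[7]=C('i')+0=6+0=6
L[8]='n': occ=0, LF[8]=C('n')+0=7+0=7
L[9]='u': occ=0, LF[9]=C('u')+0=11+0=11
L[10]='o': occ=0, LF[10]=C('o')+0=8+0=8
L[11]='a': occ=0, LF[11]=C('a')+0=4+0=4

Answer: 2 3 1 9 10 0 5 6 7 11 8 4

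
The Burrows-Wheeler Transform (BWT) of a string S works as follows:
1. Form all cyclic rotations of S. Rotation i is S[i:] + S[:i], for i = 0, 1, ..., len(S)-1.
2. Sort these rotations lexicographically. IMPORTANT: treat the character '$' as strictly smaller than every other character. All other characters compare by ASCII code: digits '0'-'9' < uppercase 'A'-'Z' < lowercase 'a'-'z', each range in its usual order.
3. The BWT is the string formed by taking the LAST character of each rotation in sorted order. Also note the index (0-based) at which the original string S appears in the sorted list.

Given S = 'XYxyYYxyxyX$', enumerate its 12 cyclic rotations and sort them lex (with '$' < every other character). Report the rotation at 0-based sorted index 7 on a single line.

Answer: xyYYxyxyX$XY

Derivation:
All 12 rotations (rotation i = S[i:]+S[:i]):
  rot[0] = XYxyYYxyxyX$
  rot[1] = YxyYYxyxyX$X
  rot[2] = xyYYxyxyX$XY
  rot[3] = yYYxyxyX$XYx
  rot[4] = YYxyxyX$XYxy
  rot[5] = YxyxyX$XYxyY
  rot[6] = xyxyX$XYxyYY
  rot[7] = yxyX$XYxyYYx
  rot[8] = xyX$XYxyYYxy
  rot[9] = yX$XYxyYYxyx
  rot[10] = X$XYxyYYxyxy
  rot[11] = $XYxyYYxyxyX
Sorted (with $ < everything):
  sorted[0] = $XYxyYYxyxyX
  sorted[1] = X$XYxyYYxyxy
  sorted[2] = XYxyYYxyxyX$
  sorted[3] = YYxyxyX$XYxy
  sorted[4] = YxyYYxyxyX$X
  sorted[5] = YxyxyX$XYxyY
  sorted[6] = xyX$XYxyYYxy
  sorted[7] = xyYYxyxyX$XY
  sorted[8] = xyxyX$XYxyYY
  sorted[9] = yX$XYxyYYxyx
  sorted[10] = yYYxyxyX$XYx
  sorted[11] = yxyX$XYxyYYx
sorted[7] = xyYYxyxyX$XY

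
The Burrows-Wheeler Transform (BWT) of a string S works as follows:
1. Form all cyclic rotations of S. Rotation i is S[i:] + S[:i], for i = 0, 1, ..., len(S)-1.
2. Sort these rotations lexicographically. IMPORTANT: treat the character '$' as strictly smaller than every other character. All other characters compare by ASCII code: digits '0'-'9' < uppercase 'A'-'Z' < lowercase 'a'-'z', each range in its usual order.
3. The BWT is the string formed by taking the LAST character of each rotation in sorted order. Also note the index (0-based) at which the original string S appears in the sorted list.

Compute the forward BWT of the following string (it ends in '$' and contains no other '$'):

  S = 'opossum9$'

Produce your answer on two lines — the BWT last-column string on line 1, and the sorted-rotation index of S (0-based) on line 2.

All 9 rotations (rotation i = S[i:]+S[:i]):
  rot[0] = opossum9$
  rot[1] = possum9$o
  rot[2] = ossum9$op
  rot[3] = ssum9$opo
  rot[4] = sum9$opos
  rot[5] = um9$oposs
  rot[6] = m9$opossu
  rot[7] = 9$opossum
  rot[8] = $opossum9
Sorted (with $ < everything):
  sorted[0] = $opossum9  (last char: '9')
  sorted[1] = 9$opossum  (last char: 'm')
  sorted[2] = m9$opossu  (last char: 'u')
  sorted[3] = opossum9$  (last char: '$')
  sorted[4] = ossum9$op  (last char: 'p')
  sorted[5] = possum9$o  (last char: 'o')
  sorted[6] = ssum9$opo  (last char: 'o')
  sorted[7] = sum9$opos  (last char: 's')
  sorted[8] = um9$oposs  (last char: 's')
Last column: 9mu$pooss
Original string S is at sorted index 3

Answer: 9mu$pooss
3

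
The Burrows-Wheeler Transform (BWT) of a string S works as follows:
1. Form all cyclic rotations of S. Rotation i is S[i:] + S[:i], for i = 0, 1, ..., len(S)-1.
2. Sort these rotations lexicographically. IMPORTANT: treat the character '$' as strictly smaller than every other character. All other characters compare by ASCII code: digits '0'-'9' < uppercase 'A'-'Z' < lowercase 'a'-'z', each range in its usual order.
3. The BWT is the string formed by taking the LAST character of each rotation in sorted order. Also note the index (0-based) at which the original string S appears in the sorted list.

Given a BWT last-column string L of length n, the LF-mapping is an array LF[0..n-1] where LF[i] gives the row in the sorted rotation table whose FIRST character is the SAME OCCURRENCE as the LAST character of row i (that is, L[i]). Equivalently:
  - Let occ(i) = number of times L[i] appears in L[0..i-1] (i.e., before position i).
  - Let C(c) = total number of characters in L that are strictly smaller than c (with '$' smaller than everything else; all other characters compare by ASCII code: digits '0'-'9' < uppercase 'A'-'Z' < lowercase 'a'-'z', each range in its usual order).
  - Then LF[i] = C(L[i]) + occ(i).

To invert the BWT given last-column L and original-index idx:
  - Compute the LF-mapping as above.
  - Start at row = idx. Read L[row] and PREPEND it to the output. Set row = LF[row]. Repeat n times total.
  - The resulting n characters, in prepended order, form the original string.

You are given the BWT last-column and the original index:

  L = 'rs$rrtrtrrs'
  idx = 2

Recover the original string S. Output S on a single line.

LF mapping: 1 7 0 2 3 9 4 10 5 6 8
Walk LF starting at row 2, prepending L[row]:
  step 1: row=2, L[2]='$', prepend. Next row=LF[2]=0
  step 2: row=0, L[0]='r', prepend. Next row=LF[0]=1
  step 3: row=1, L[1]='s', prepend. Next row=LF[1]=7
  step 4: row=7, L[7]='t', prepend. Next row=LF[7]=10
  step 5: row=10, L[10]='s', prepend. Next row=LF[10]=8
  step 6: row=8, L[8]='r', prepend. Next row=LF[8]=5
  step 7: row=5, L[5]='t', prepend. Next row=LF[5]=9
  step 8: row=9, L[9]='r', prepend. Next row=LF[9]=6
  step 9: row=6, L[6]='r', prepend. Next row=LF[6]=4
  step 10: row=4, L[4]='r', prepend. Next row=LF[4]=3
  step 11: row=3, L[3]='r', prepend. Next row=LF[3]=2
Reversed output: rrrrtrstsr$

Answer: rrrrtrstsr$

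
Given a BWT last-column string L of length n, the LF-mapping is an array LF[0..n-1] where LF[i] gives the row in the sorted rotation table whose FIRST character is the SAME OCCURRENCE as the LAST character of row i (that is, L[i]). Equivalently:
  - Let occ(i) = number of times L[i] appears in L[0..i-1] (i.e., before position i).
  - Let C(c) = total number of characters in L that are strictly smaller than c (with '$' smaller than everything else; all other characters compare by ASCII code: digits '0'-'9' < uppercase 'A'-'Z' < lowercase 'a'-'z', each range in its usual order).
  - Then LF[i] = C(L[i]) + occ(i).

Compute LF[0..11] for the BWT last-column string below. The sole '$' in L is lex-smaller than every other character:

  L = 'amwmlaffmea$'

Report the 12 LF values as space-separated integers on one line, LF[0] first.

Answer: 1 8 11 9 7 2 5 6 10 4 3 0

Derivation:
Char counts: '$':1, 'a':3, 'e':1, 'f':2, 'l':1, 'm':3, 'w':1
C (first-col start): C('$')=0, C('a')=1, C('e')=4, C('f')=5, C('l')=7, C('m')=8, C('w')=11
L[0]='a': occ=0, LF[0]=C('a')+0=1+0=1
L[1]='m': occ=0, LF[1]=C('m')+0=8+0=8
L[2]='w': occ=0, LF[2]=C('w')+0=11+0=11
L[3]='m': occ=1, LF[3]=C('m')+1=8+1=9
L[4]='l': occ=0, LF[4]=C('l')+0=7+0=7
L[5]='a': occ=1, LF[5]=C('a')+1=1+1=2
L[6]='f': occ=0, LF[6]=C('f')+0=5+0=5
L[7]='f': occ=1, LF[7]=C('f')+1=5+1=6
L[8]='m': occ=2, LF[8]=C('m')+2=8+2=10
L[9]='e': occ=0, LF[9]=C('e')+0=4+0=4
L[10]='a': occ=2, LF[10]=C('a')+2=1+2=3
L[11]='$': occ=0, LF[11]=C('$')+0=0+0=0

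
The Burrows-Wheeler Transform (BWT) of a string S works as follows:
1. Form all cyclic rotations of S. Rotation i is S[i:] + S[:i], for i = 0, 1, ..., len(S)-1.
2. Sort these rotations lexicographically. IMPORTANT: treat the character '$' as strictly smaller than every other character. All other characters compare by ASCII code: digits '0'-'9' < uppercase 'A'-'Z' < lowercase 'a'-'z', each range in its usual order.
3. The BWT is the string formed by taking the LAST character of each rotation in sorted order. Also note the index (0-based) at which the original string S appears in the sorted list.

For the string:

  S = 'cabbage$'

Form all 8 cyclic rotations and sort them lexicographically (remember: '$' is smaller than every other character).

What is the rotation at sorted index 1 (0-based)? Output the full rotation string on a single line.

Answer: abbage$c

Derivation:
All 8 rotations (rotation i = S[i:]+S[:i]):
  rot[0] = cabbage$
  rot[1] = abbage$c
  rot[2] = bbage$ca
  rot[3] = bage$cab
  rot[4] = age$cabb
  rot[5] = ge$cabba
  rot[6] = e$cabbag
  rot[7] = $cabbage
Sorted (with $ < everything):
  sorted[0] = $cabbage
  sorted[1] = abbage$c
  sorted[2] = age$cabb
  sorted[3] = bage$cab
  sorted[4] = bbage$ca
  sorted[5] = cabbage$
  sorted[6] = e$cabbag
  sorted[7] = ge$cabba
sorted[1] = abbage$c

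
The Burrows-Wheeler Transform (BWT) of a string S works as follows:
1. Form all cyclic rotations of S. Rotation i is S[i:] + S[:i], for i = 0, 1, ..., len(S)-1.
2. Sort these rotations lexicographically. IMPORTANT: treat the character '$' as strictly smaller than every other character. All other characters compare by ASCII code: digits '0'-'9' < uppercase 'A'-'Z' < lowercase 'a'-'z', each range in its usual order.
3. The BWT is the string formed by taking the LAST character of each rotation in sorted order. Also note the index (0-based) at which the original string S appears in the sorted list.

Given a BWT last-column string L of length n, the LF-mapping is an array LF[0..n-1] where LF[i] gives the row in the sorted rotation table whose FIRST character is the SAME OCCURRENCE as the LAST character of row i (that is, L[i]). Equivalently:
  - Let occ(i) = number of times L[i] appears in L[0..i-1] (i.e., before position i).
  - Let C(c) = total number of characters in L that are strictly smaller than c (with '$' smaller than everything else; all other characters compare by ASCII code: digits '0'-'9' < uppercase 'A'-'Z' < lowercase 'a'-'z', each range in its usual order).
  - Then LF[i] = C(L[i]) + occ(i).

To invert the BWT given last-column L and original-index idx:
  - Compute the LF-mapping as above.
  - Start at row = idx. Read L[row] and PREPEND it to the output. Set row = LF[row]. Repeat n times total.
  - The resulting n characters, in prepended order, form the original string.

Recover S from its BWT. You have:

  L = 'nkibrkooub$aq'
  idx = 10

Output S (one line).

Answer: quokkaribbon$

Derivation:
LF mapping: 7 5 4 2 11 6 8 9 12 3 0 1 10
Walk LF starting at row 10, prepending L[row]:
  step 1: row=10, L[10]='$', prepend. Next row=LF[10]=0
  step 2: row=0, L[0]='n', prepend. Next row=LF[0]=7
  step 3: row=7, L[7]='o', prepend. Next row=LF[7]=9
  step 4: row=9, L[9]='b', prepend. Next row=LF[9]=3
  step 5: row=3, L[3]='b', prepend. Next row=LF[3]=2
  step 6: row=2, L[2]='i', prepend. Next row=LF[2]=4
  step 7: row=4, L[4]='r', prepend. Next row=LF[4]=11
  step 8: row=11, L[11]='a', prepend. Next row=LF[11]=1
  step 9: row=1, L[1]='k', prepend. Next row=LF[1]=5
  step 10: row=5, L[5]='k', prepend. Next row=LF[5]=6
  step 11: row=6, L[6]='o', prepend. Next row=LF[6]=8
  step 12: row=8, L[8]='u', prepend. Next row=LF[8]=12
  step 13: row=12, L[12]='q', prepend. Next row=LF[12]=10
Reversed output: quokkaribbon$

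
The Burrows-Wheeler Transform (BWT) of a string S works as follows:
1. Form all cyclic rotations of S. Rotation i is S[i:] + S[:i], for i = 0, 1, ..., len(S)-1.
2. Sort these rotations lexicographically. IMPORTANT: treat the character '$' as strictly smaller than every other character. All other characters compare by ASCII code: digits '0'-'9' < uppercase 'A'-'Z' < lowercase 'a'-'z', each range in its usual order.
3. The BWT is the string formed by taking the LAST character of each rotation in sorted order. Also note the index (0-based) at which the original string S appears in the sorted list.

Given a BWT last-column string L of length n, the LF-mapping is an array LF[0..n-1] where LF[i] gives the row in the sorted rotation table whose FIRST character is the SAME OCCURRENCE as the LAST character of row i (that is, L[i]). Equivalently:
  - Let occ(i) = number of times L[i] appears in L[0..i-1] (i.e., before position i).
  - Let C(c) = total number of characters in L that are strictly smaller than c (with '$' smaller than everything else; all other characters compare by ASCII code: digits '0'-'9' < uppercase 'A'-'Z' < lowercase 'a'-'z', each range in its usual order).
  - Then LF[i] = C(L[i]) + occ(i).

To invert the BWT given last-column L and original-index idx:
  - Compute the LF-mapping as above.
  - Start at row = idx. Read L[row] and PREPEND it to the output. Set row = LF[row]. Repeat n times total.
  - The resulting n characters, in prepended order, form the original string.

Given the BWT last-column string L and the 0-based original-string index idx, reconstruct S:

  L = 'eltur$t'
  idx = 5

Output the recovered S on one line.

LF mapping: 1 2 4 6 3 0 5
Walk LF starting at row 5, prepending L[row]:
  step 1: row=5, L[5]='$', prepend. Next row=LF[5]=0
  step 2: row=0, L[0]='e', prepend. Next row=LF[0]=1
  step 3: row=1, L[1]='l', prepend. Next row=LF[1]=2
  step 4: row=2, L[2]='t', prepend. Next row=LF[2]=4
  step 5: row=4, L[4]='r', prepend. Next row=LF[4]=3
  step 6: row=3, L[3]='u', prepend. Next row=LF[3]=6
  step 7: row=6, L[6]='t', prepend. Next row=LF[6]=5
Reversed output: turtle$

Answer: turtle$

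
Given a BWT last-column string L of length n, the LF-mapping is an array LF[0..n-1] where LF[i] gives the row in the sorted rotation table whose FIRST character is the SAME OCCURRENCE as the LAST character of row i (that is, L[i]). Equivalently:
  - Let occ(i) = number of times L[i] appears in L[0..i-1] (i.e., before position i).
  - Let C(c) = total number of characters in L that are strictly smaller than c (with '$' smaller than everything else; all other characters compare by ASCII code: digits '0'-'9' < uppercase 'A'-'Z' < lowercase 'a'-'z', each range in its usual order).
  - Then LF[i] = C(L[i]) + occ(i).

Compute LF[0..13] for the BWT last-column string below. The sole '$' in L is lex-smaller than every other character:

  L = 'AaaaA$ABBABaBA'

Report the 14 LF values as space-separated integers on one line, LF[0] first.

Answer: 1 10 11 12 2 0 3 6 7 4 8 13 9 5

Derivation:
Char counts: '$':1, 'A':5, 'B':4, 'a':4
C (first-col start): C('$')=0, C('A')=1, C('B')=6, C('a')=10
L[0]='A': occ=0, LF[0]=C('A')+0=1+0=1
L[1]='a': occ=0, LF[1]=C('a')+0=10+0=10
L[2]='a': occ=1, LF[2]=C('a')+1=10+1=11
L[3]='a': occ=2, LF[3]=C('a')+2=10+2=12
L[4]='A': occ=1, LF[4]=C('A')+1=1+1=2
L[5]='$': occ=0, LF[5]=C('$')+0=0+0=0
L[6]='A': occ=2, LF[6]=C('A')+2=1+2=3
L[7]='B': occ=0, LF[7]=C('B')+0=6+0=6
L[8]='B': occ=1, LF[8]=C('B')+1=6+1=7
L[9]='A': occ=3, LF[9]=C('A')+3=1+3=4
L[10]='B': occ=2, LF[10]=C('B')+2=6+2=8
L[11]='a': occ=3, LF[11]=C('a')+3=10+3=13
L[12]='B': occ=3, LF[12]=C('B')+3=6+3=9
L[13]='A': occ=4, LF[13]=C('A')+4=1+4=5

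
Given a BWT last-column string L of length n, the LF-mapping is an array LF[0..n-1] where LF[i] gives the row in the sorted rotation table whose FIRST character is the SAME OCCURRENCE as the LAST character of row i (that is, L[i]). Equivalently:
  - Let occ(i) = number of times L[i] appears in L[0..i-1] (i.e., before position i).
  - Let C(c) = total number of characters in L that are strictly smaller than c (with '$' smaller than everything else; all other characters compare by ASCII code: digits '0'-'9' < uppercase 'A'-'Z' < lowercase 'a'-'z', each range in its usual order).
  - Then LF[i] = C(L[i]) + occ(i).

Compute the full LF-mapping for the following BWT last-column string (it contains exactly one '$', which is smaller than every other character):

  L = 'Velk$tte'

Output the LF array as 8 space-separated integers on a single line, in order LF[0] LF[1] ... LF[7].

Char counts: '$':1, 'V':1, 'e':2, 'k':1, 'l':1, 't':2
C (first-col start): C('$')=0, C('V')=1, C('e')=2, C('k')=4, C('l')=5, C('t')=6
L[0]='V': occ=0, LF[0]=C('V')+0=1+0=1
L[1]='e': occ=0, LF[1]=C('e')+0=2+0=2
L[2]='l': occ=0, LF[2]=C('l')+0=5+0=5
L[3]='k': occ=0, LF[3]=C('k')+0=4+0=4
L[4]='$': occ=0, LF[4]=C('$')+0=0+0=0
L[5]='t': occ=0, LF[5]=C('t')+0=6+0=6
L[6]='t': occ=1, LF[6]=C('t')+1=6+1=7
L[7]='e': occ=1, LF[7]=C('e')+1=2+1=3

Answer: 1 2 5 4 0 6 7 3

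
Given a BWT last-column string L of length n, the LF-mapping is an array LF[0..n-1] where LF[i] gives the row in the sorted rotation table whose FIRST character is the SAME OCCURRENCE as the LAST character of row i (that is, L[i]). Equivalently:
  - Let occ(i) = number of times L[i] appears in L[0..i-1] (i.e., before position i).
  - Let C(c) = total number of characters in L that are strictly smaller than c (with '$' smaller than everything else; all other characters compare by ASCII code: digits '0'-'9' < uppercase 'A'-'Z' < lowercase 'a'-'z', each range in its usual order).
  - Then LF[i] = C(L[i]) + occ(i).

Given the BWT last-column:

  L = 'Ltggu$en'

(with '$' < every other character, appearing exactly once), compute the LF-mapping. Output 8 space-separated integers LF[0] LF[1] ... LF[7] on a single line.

Char counts: '$':1, 'L':1, 'e':1, 'g':2, 'n':1, 't':1, 'u':1
C (first-col start): C('$')=0, C('L')=1, C('e')=2, C('g')=3, C('n')=5, C('t')=6, C('u')=7
L[0]='L': occ=0, LF[0]=C('L')+0=1+0=1
L[1]='t': occ=0, LF[1]=C('t')+0=6+0=6
L[2]='g': occ=0, LF[2]=C('g')+0=3+0=3
L[3]='g': occ=1, LF[3]=C('g')+1=3+1=4
L[4]='u': occ=0, LF[4]=C('u')+0=7+0=7
L[5]='$': occ=0, LF[5]=C('$')+0=0+0=0
L[6]='e': occ=0, LF[6]=C('e')+0=2+0=2
L[7]='n': occ=0, LF[7]=C('n')+0=5+0=5

Answer: 1 6 3 4 7 0 2 5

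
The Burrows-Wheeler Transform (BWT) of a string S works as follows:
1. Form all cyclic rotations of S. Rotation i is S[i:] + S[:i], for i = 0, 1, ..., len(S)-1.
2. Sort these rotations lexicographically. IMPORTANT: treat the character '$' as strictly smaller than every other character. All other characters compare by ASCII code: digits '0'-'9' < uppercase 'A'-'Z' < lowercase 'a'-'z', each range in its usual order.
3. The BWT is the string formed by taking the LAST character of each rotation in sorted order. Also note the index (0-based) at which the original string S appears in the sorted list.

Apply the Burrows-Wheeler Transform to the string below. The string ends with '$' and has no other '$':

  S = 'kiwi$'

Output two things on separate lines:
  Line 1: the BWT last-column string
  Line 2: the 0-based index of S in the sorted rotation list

All 5 rotations (rotation i = S[i:]+S[:i]):
  rot[0] = kiwi$
  rot[1] = iwi$k
  rot[2] = wi$ki
  rot[3] = i$kiw
  rot[4] = $kiwi
Sorted (with $ < everything):
  sorted[0] = $kiwi  (last char: 'i')
  sorted[1] = i$kiw  (last char: 'w')
  sorted[2] = iwi$k  (last char: 'k')
  sorted[3] = kiwi$  (last char: '$')
  sorted[4] = wi$ki  (last char: 'i')
Last column: iwk$i
Original string S is at sorted index 3

Answer: iwk$i
3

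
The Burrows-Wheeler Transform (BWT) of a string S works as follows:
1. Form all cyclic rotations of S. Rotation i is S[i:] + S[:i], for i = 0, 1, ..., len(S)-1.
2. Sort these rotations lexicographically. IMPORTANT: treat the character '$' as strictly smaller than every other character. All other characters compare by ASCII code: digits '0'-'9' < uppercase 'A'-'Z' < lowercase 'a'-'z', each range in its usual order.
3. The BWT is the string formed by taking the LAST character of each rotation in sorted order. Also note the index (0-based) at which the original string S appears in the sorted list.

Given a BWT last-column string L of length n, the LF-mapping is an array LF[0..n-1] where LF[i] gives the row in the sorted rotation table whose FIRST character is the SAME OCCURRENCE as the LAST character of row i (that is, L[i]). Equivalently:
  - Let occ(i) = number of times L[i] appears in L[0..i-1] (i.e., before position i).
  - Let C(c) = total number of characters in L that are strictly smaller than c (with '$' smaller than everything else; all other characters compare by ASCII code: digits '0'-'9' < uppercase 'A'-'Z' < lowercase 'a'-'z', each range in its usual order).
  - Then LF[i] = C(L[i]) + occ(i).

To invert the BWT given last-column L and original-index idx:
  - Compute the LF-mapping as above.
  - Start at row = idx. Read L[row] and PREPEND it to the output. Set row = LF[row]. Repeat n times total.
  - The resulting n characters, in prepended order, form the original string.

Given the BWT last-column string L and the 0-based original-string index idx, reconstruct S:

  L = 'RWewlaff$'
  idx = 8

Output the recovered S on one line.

Answer: waffleWR$

Derivation:
LF mapping: 1 2 4 8 7 3 5 6 0
Walk LF starting at row 8, prepending L[row]:
  step 1: row=8, L[8]='$', prepend. Next row=LF[8]=0
  step 2: row=0, L[0]='R', prepend. Next row=LF[0]=1
  step 3: row=1, L[1]='W', prepend. Next row=LF[1]=2
  step 4: row=2, L[2]='e', prepend. Next row=LF[2]=4
  step 5: row=4, L[4]='l', prepend. Next row=LF[4]=7
  step 6: row=7, L[7]='f', prepend. Next row=LF[7]=6
  step 7: row=6, L[6]='f', prepend. Next row=LF[6]=5
  step 8: row=5, L[5]='a', prepend. Next row=LF[5]=3
  step 9: row=3, L[3]='w', prepend. Next row=LF[3]=8
Reversed output: waffleWR$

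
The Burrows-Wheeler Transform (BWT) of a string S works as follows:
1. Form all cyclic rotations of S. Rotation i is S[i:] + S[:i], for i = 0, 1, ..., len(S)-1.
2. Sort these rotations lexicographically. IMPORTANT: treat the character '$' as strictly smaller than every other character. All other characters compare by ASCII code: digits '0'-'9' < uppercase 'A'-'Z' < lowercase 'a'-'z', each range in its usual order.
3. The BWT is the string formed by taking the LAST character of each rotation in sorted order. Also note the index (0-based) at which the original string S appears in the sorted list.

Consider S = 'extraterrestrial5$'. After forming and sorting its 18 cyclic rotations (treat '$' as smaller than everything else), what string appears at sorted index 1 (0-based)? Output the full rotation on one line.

All 18 rotations (rotation i = S[i:]+S[:i]):
  rot[0] = extraterrestrial5$
  rot[1] = xtraterrestrial5$e
  rot[2] = traterrestrial5$ex
  rot[3] = raterrestrial5$ext
  rot[4] = aterrestrial5$extr
  rot[5] = terrestrial5$extra
  rot[6] = errestrial5$extrat
  rot[7] = rrestrial5$extrate
  rot[8] = restrial5$extrater
  rot[9] = estrial5$extraterr
  rot[10] = strial5$extraterre
  rot[11] = trial5$extraterres
  rot[12] = rial5$extraterrest
  rot[13] = ial5$extraterrestr
  rot[14] = al5$extraterrestri
  rot[15] = l5$extraterrestria
  rot[16] = 5$extraterrestrial
  rot[17] = $extraterrestrial5
Sorted (with $ < everything):
  sorted[0] = $extraterrestrial5
  sorted[1] = 5$extraterrestrial
  sorted[2] = al5$extraterrestri
  sorted[3] = aterrestrial5$extr
  sorted[4] = errestrial5$extrat
  sorted[5] = estrial5$extraterr
  sorted[6] = extraterrestrial5$
  sorted[7] = ial5$extraterrestr
  sorted[8] = l5$extraterrestria
  sorted[9] = raterrestrial5$ext
  sorted[10] = restrial5$extrater
  sorted[11] = rial5$extraterrest
  sorted[12] = rrestrial5$extrate
  sorted[13] = strial5$extraterre
  sorted[14] = terrestrial5$extra
  sorted[15] = traterrestrial5$ex
  sorted[16] = trial5$extraterres
  sorted[17] = xtraterrestrial5$e
sorted[1] = 5$extraterrestrial

Answer: 5$extraterrestrial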